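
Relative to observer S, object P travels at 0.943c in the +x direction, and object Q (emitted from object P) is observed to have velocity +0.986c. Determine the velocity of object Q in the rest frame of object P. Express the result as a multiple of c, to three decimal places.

Invert the composition law: u' = (u − v)/(1 − uv/c²).
u' = (0.986 − 0.943) / (1 − (0.986)(0.943)) = 0.0430/0.0702 = 0.6125.

+0.613c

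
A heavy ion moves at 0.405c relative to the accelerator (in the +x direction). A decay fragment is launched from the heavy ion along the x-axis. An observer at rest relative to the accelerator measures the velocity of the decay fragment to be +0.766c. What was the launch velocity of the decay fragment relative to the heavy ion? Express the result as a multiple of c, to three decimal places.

Invert the composition law: u' = (u − v)/(1 − uv/c²).
u' = (0.766 − 0.405) / (1 − (0.766)(0.405)) = 0.3610/0.6898 = 0.5234.

+0.523c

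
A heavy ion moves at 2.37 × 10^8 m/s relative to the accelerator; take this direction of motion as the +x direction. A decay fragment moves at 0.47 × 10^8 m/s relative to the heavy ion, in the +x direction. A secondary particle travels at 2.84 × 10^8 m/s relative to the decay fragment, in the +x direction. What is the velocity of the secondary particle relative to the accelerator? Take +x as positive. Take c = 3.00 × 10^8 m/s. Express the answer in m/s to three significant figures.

2.99 × 10^8 m/s

Apply u = (u' + v)/(1 + u'v/c²) successively, working outward toward the accelerator.
(Dividing each given speed by c = 3.00 × 10^8 m/s to work in units of c.)
Start: velocity of the heavy ion relative to the accelerator = 0.7900c.
Compose with the decay fragment (u' = 0.157 in the heavy ion frame): u_1 = (0.157 + 0.790) / (1 + 0.157·0.790) = 0.9467/1.1238 = 0.8424.
Compose with the secondary particle (u' = 0.947 in the decay fragment frame): u_2 = (0.947 + 0.842) / (1 + 0.947·0.842) = 1.7891/1.7975 = 0.9953.
So u = 0.9953 × 3.00 × 10^8 m/s.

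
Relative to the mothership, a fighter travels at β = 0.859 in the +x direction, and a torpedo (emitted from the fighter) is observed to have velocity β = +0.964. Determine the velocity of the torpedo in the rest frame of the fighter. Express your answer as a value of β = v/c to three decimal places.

Invert the composition law: u' = (u − v)/(1 − uv/c²).
u' = (0.964 − 0.859) / (1 − (0.964)(0.859)) = 0.1050/0.1719 = 0.6107.

β = +0.611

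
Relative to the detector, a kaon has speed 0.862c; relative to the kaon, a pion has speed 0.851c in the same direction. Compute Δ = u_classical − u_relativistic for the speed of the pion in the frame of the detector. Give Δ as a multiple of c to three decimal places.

Galilean: u_cl = 0.851 + 0.862 = 1.7130.
Relativistic: u_rel = (0.851 + 0.862) / (1 + 0.851·0.862) = 1.7130/1.7336 = 0.9881.
Δ = 1.7130 − 0.9881 = 0.7249.
(The classical prediction exceeds c; the relativistic result does not.)

Δ = 0.725c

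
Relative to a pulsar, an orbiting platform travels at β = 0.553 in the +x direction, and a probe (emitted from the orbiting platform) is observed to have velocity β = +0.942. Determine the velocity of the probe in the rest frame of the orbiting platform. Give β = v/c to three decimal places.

β = +0.812

Invert the composition law: u' = (u − v)/(1 − uv/c²).
u' = (0.942 − 0.553) / (1 − (0.942)(0.553)) = 0.3890/0.4791 = 0.8120.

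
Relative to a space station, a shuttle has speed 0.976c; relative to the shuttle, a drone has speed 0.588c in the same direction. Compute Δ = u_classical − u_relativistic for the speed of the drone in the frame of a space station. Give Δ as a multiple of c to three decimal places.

Δ = 0.570c

Galilean: u_cl = 0.588 + 0.976 = 1.5640.
Relativistic: u_rel = (0.588 + 0.976) / (1 + 0.588·0.976) = 1.5640/1.5739 = 0.9937.
Δ = 1.5640 − 0.9937 = 0.5703.
(The classical prediction exceeds c; the relativistic result does not.)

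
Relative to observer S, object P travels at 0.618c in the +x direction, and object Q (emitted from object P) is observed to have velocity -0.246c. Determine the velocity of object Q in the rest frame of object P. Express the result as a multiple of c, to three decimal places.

-0.750c

Invert the composition law: u' = (u − v)/(1 − uv/c²).
u' = (-0.246 − 0.618) / (1 − (-0.246)(0.618)) = -0.8640/1.1520 = -0.7500.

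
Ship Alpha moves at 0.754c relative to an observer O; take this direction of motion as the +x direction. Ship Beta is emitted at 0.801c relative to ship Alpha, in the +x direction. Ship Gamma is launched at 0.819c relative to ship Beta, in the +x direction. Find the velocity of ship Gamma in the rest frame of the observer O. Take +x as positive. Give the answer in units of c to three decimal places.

Apply u = (u' + v)/(1 + u'v/c²) successively, working outward toward the observer O.
Start: velocity of ship Alpha relative to the observer O = 0.7540c.
Compose with ship Beta (u' = 0.801 in ship Alpha frame): u_1 = (0.801 + 0.754) / (1 + 0.801·0.754) = 1.5550/1.6040 = 0.9695.
Compose with ship Gamma (u' = 0.819 in ship Beta frame): u_2 = (0.819 + 0.969) / (1 + 0.819·0.969) = 1.7885/1.7940 = 0.9969.

0.997c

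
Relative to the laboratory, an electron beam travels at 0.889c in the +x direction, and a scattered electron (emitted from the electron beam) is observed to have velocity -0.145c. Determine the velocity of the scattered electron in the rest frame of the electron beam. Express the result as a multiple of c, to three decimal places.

Invert the composition law: u' = (u − v)/(1 − uv/c²).
u' = (-0.145 − 0.889) / (1 − (-0.145)(0.889)) = -1.0340/1.1289 = -0.9159.

-0.916c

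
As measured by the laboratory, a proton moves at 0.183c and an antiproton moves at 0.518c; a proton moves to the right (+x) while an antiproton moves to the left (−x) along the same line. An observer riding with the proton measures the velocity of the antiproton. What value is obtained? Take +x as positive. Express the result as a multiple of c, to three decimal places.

-0.640c

β_A = 0.183, β_B = -0.518.
Transform to A's frame with the inverse velocity-addition law: u' = (u − v)/(1 − uv/c²), taking u = β_B and v = β_A.
u' = (-0.518 − 0.183) / (1 − (0.183)(-0.518)) = -0.7010/1.0948 = -0.6403.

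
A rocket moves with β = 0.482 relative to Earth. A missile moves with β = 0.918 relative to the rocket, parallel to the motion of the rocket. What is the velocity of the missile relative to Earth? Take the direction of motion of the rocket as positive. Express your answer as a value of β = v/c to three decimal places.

β = 0.971

With v = 0.482 and u' = 0.918 (in units of c),
u = (u' + v)/(1 + u'v/c²):
u = (0.918 + 0.482) / (1 + 0.918·0.482) = 1.4000/1.4425 = 0.9706
(Galilean addition would give +1.400c, exceeding c.)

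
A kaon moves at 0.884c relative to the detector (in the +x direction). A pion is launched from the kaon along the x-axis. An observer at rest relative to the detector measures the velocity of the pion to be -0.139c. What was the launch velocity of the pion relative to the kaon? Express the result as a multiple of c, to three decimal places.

-0.911c

Invert the composition law: u' = (u − v)/(1 − uv/c²).
u' = (-0.139 − 0.884) / (1 − (-0.139)(0.884)) = -1.0230/1.1229 = -0.9111.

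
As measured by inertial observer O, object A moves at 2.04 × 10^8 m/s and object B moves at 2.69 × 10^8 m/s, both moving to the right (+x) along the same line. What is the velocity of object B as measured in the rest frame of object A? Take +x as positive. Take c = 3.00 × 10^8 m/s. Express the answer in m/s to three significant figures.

β_A = 0.680, β_B = 0.897 (dividing each by c = 3.00 × 10^8 m/s).
Transform to A's frame with the inverse velocity-addition law: u' = (u − v)/(1 − uv/c²), taking u = β_B and v = β_A.
u' = (0.897 − 0.680) / (1 − (0.680)(0.897)) = 0.2167/0.3903 = 0.5552.
u' = 0.5552 × 3.00 × 10^8 m/s.

+1.67 × 10^8 m/s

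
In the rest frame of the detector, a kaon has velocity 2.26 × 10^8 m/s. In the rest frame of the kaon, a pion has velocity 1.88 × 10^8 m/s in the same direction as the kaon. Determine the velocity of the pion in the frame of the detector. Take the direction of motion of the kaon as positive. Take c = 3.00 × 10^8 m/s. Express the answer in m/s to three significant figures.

2.81 × 10^8 m/s

In units of c (dividing by 3.00 × 10^8 m/s): v = 0.753, u' = 0.627.
u = (u' + v)/(1 + u'v/c²):
u = (0.627 + 0.753) / (1 + 0.627·0.753) = 1.3800/1.4721 = 0.9374
Converting back: u = 0.9374 × 3.00 × 10^8 m/s.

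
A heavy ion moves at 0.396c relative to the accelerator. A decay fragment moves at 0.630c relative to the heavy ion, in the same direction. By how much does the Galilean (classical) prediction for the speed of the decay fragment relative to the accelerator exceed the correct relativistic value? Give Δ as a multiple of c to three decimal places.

Galilean: u_cl = 0.630 + 0.396 = 1.0260.
Relativistic: u_rel = (0.630 + 0.396) / (1 + 0.630·0.396) = 1.0260/1.2495 = 0.8211.
Δ = 1.0260 − 0.8211 = 0.2049.
(The classical prediction exceeds c; the relativistic result does not.)

Δ = 0.205c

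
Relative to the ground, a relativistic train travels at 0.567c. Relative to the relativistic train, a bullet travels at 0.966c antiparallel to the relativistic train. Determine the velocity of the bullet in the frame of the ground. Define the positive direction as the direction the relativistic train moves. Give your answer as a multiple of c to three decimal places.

-0.882c

With v = 0.567 and u' = -0.966 (in units of c),
u = (u' + v)/(1 + u'v/c²):
u = (-0.966 + 0.567) / (1 + (-0.966)·0.567) = -0.3990/0.4523 = -0.8822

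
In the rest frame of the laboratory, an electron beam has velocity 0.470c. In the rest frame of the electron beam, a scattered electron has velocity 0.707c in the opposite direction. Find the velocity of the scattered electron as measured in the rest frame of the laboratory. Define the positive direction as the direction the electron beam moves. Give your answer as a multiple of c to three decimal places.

-0.355c

With v = 0.470 and u' = -0.707 (in units of c),
u = (u' + v)/(1 + u'v/c²):
u = (-0.707 + 0.470) / (1 + (-0.707)·0.470) = -0.2370/0.6677 = -0.3549
(Galilean addition would give -0.237c.)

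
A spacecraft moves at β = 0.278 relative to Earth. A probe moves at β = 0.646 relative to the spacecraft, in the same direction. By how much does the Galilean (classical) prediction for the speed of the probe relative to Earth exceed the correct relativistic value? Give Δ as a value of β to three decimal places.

Δ = 0.141

Galilean: u_cl = 0.646 + 0.278 = 0.9240.
Relativistic: u_rel = (0.646 + 0.278) / (1 + 0.646·0.278) = 0.9240/1.1796 = 0.7833.
Δ = 0.9240 − 0.7833 = 0.1407.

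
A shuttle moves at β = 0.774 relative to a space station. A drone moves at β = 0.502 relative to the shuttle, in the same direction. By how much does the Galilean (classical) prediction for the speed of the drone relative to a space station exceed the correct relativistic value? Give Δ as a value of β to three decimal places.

Δ = 0.357

Galilean: u_cl = 0.502 + 0.774 = 1.2760.
Relativistic: u_rel = (0.502 + 0.774) / (1 + 0.502·0.774) = 1.2760/1.3885 = 0.9189.
Δ = 1.2760 − 0.9189 = 0.3571.
(The classical prediction exceeds c; the relativistic result does not.)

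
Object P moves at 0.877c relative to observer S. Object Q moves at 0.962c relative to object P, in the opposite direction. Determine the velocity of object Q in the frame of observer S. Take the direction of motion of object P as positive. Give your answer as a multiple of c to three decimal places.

-0.544c

With v = 0.877 and u' = -0.962 (in units of c),
u = (u' + v)/(1 + u'v/c²):
u = (-0.962 + 0.877) / (1 + (-0.962)·0.877) = -0.0850/0.1563 = -0.5437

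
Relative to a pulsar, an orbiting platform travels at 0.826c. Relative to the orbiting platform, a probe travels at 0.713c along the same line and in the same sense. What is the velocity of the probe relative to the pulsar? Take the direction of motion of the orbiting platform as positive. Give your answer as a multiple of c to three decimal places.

0.969c

With v = 0.826 and u' = 0.713 (in units of c),
u = (u' + v)/(1 + u'v/c²):
u = (0.713 + 0.826) / (1 + 0.713·0.826) = 1.5390/1.5889 = 0.9686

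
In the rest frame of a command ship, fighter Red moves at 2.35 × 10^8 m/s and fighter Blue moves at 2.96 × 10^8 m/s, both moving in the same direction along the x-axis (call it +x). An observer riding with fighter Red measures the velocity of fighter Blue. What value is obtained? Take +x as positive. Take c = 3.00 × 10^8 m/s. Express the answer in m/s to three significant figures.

β_A = 0.783, β_B = 0.987 (dividing each by c = 3.00 × 10^8 m/s).
Transform to A's frame with the inverse velocity-addition law: u' = (u − v)/(1 − uv/c²), taking u = β_B and v = β_A.
u' = (0.987 − 0.783) / (1 − (0.783)(0.987)) = 0.2033/0.2271 = 0.8953.
u' = 0.8953 × 3.00 × 10^8 m/s.

+2.69 × 10^8 m/s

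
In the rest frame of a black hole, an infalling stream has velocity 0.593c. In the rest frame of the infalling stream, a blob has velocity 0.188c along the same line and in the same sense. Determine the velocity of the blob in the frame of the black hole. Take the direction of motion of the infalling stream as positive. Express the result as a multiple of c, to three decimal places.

With v = 0.593 and u' = 0.188 (in units of c),
u = (u' + v)/(1 + u'v/c²):
u = (0.188 + 0.593) / (1 + 0.188·0.593) = 0.7810/1.1115 = 0.7027

0.703c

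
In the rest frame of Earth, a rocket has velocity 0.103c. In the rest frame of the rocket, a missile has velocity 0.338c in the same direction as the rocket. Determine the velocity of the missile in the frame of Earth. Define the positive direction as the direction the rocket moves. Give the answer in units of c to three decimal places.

0.426c

With v = 0.103 and u' = 0.338 (in units of c),
u = (u' + v)/(1 + u'v/c²):
u = (0.338 + 0.103) / (1 + 0.338·0.103) = 0.4410/1.0348 = 0.4262
(Galilean addition would give +0.441c.)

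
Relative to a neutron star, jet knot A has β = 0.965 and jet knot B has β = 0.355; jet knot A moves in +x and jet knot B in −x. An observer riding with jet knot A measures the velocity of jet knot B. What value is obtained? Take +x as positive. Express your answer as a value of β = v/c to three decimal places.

β = -0.983

β_A = 0.965, β_B = -0.355.
Transform to A's frame with the inverse velocity-addition law: u' = (u − v)/(1 − uv/c²), taking u = β_B and v = β_A.
u' = (-0.355 − 0.965) / (1 − (0.965)(-0.355)) = -1.3200/1.3426 = -0.9832.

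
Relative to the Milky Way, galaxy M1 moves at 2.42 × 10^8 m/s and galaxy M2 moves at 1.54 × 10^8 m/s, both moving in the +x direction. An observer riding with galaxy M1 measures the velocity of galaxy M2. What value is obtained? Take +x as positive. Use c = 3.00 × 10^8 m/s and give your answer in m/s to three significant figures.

-1.50 × 10^8 m/s

β_A = 0.807, β_B = 0.513 (dividing each by c = 3.00 × 10^8 m/s).
Transform to A's frame with the inverse velocity-addition law: u' = (u − v)/(1 − uv/c²), taking u = β_B and v = β_A.
u' = (0.513 − 0.807) / (1 − (0.807)(0.513)) = -0.2933/0.5859 = -0.5006.
u' = -0.5006 × 3.00 × 10^8 m/s.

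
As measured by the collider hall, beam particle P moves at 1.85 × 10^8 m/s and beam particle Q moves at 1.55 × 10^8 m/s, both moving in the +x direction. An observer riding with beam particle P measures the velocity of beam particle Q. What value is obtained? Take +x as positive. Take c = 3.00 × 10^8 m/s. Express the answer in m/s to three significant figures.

β_A = 0.617, β_B = 0.517 (dividing each by c = 3.00 × 10^8 m/s).
Transform to A's frame with the inverse velocity-addition law: u' = (u − v)/(1 − uv/c²), taking u = β_B and v = β_A.
u' = (0.517 − 0.617) / (1 − (0.617)(0.517)) = -0.1000/0.6814 = -0.1468.
u' = -0.1468 × 3.00 × 10^8 m/s.

-4.40 × 10^7 m/s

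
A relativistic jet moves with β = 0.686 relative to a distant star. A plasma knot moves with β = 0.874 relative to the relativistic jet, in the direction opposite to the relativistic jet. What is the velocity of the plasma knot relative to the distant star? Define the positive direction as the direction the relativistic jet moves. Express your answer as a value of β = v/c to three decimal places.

With v = 0.686 and u' = -0.874 (in units of c),
u = (u' + v)/(1 + u'v/c²):
u = (-0.874 + 0.686) / (1 + (-0.874)·0.686) = -0.1880/0.4004 = -0.4695

β = -0.469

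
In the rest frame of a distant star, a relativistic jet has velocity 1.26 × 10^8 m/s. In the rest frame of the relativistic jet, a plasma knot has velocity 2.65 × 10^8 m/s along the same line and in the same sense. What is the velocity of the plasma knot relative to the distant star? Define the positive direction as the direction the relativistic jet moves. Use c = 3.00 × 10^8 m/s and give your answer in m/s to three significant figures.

2.85 × 10^8 m/s

In units of c (dividing by 3.00 × 10^8 m/s): v = 0.420, u' = 0.883.
u = (u' + v)/(1 + u'v/c²):
u = (0.883 + 0.420) / (1 + 0.883·0.420) = 1.3033/1.3710 = 0.9506
Converting back: u = 0.9506 × 3.00 × 10^8 m/s.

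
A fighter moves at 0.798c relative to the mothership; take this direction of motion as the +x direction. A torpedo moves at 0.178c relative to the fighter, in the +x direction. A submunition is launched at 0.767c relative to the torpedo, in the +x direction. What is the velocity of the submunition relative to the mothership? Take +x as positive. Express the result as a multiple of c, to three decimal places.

Apply u = (u' + v)/(1 + u'v/c²) successively, working outward toward the mothership.
Start: velocity of the fighter relative to the mothership = 0.7980c.
Compose with the torpedo (u' = 0.178 in the fighter frame): u_1 = (0.178 + 0.798) / (1 + 0.178·0.798) = 0.9760/1.1420 = 0.8546.
Compose with the submunition (u' = 0.767 in the torpedo frame): u_2 = (0.767 + 0.855) / (1 + 0.767·0.855) = 1.6216/1.6555 = 0.9795.

0.980c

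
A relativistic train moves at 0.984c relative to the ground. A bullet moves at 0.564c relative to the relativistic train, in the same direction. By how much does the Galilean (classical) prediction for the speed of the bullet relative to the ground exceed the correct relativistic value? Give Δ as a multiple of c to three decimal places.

Galilean: u_cl = 0.564 + 0.984 = 1.5480.
Relativistic: u_rel = (0.564 + 0.984) / (1 + 0.564·0.984) = 1.5480/1.5550 = 0.9955.
Δ = 1.5480 − 0.9955 = 0.5525.
(The classical prediction exceeds c; the relativistic result does not.)

Δ = 0.552c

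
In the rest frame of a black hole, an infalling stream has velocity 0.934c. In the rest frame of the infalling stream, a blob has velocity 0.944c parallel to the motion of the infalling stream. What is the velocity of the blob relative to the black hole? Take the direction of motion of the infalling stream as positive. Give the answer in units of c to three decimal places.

With v = 0.934 and u' = 0.944 (in units of c),
u = (u' + v)/(1 + u'v/c²):
u = (0.944 + 0.934) / (1 + 0.944·0.934) = 1.8780/1.8817 = 0.9980
(Galilean addition would give +1.878c, exceeding c.)

0.998c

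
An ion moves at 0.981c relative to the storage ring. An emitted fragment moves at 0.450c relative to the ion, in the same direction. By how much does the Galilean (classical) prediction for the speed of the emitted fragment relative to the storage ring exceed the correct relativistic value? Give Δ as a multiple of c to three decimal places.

Δ = 0.438c

Galilean: u_cl = 0.450 + 0.981 = 1.4310.
Relativistic: u_rel = (0.450 + 0.981) / (1 + 0.450·0.981) = 1.4310/1.4414 = 0.9928.
Δ = 1.4310 − 0.9928 = 0.4382.
(The classical prediction exceeds c; the relativistic result does not.)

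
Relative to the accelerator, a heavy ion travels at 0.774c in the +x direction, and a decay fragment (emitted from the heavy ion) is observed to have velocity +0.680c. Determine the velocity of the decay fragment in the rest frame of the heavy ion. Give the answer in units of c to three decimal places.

-0.198c

Invert the composition law: u' = (u − v)/(1 − uv/c²).
u' = (0.680 − 0.774) / (1 − (0.680)(0.774)) = -0.0940/0.4737 = -0.1984.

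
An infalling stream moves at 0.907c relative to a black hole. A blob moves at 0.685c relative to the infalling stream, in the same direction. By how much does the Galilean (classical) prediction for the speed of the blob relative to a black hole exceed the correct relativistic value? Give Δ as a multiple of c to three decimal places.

Δ = 0.610c

Galilean: u_cl = 0.685 + 0.907 = 1.5920.
Relativistic: u_rel = (0.685 + 0.907) / (1 + 0.685·0.907) = 1.5920/1.6213 = 0.9819.
Δ = 1.5920 − 0.9819 = 0.6101.
(The classical prediction exceeds c; the relativistic result does not.)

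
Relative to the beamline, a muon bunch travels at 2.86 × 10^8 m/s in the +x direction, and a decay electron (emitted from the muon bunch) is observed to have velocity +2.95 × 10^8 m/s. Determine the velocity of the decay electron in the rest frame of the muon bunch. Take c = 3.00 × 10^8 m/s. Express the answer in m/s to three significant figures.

v = 0.953c, u = 0.983c.
Invert the composition law: u' = (u − v)/(1 − uv/c²).
u' = (0.983 − 0.953) / (1 − (0.983)(0.953)) = 0.0300/0.0626 = 0.4796.
u' = 0.4796 × 3.00 × 10^8 m/s.

+1.44 × 10^8 m/s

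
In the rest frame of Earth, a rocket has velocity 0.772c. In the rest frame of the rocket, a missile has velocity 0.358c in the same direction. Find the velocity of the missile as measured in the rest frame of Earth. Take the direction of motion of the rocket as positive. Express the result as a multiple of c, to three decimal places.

0.885c

With v = 0.772 and u' = 0.358 (in units of c),
u = (u' + v)/(1 + u'v/c²):
u = (0.358 + 0.772) / (1 + 0.358·0.772) = 1.1300/1.2764 = 0.8853
(Galilean addition would give +1.130c, exceeding c.)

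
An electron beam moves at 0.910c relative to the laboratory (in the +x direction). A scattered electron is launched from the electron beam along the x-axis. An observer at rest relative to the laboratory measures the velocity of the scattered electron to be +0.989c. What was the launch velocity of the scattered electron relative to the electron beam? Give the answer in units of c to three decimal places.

+0.790c

Invert the composition law: u' = (u − v)/(1 − uv/c²).
u' = (0.989 − 0.910) / (1 − (0.989)(0.910)) = 0.0790/0.1000 = 0.7899.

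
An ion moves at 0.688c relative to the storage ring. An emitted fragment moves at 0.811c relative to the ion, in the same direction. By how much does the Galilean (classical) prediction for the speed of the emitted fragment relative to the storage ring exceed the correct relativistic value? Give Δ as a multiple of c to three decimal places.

Galilean: u_cl = 0.811 + 0.688 = 1.4990.
Relativistic: u_rel = (0.811 + 0.688) / (1 + 0.811·0.688) = 1.4990/1.5580 = 0.9622.
Δ = 1.4990 − 0.9622 = 0.5368.
(The classical prediction exceeds c; the relativistic result does not.)

Δ = 0.537c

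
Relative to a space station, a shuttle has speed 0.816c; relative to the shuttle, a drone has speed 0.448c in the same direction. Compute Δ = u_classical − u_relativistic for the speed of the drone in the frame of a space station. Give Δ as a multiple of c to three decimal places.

Galilean: u_cl = 0.448 + 0.816 = 1.2640.
Relativistic: u_rel = (0.448 + 0.816) / (1 + 0.448·0.816) = 1.2640/1.3656 = 0.9256.
Δ = 1.2640 − 0.9256 = 0.3384.
(The classical prediction exceeds c; the relativistic result does not.)

Δ = 0.338c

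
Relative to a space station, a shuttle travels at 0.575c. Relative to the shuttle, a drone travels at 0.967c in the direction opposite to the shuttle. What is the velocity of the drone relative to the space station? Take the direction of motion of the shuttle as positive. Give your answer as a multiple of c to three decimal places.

-0.883c

With v = 0.575 and u' = -0.967 (in units of c),
u = (u' + v)/(1 + u'v/c²):
u = (-0.967 + 0.575) / (1 + (-0.967)·0.575) = -0.3920/0.4440 = -0.8829
(Galilean addition would give -0.392c.)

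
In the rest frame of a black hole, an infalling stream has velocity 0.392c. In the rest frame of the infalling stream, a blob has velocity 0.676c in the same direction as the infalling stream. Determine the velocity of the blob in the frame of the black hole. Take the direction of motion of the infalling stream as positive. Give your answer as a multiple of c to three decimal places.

0.844c

With v = 0.392 and u' = 0.676 (in units of c),
u = (u' + v)/(1 + u'v/c²):
u = (0.676 + 0.392) / (1 + 0.676·0.392) = 1.0680/1.2650 = 0.8443
(Galilean addition would give +1.068c, exceeding c.)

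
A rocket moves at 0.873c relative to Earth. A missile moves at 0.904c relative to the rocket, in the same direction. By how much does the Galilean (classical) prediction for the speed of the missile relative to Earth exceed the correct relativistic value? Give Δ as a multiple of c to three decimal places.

Galilean: u_cl = 0.904 + 0.873 = 1.7770.
Relativistic: u_rel = (0.904 + 0.873) / (1 + 0.904·0.873) = 1.7770/1.7892 = 0.9932.
Δ = 1.7770 − 0.9932 = 0.7838.
(The classical prediction exceeds c; the relativistic result does not.)

Δ = 0.784c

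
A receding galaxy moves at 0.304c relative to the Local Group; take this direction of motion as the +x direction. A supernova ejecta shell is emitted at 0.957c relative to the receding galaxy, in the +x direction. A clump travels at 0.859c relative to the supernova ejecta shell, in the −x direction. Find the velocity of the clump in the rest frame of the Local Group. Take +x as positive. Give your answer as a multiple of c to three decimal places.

+0.732c

Apply u = (u' + v)/(1 + u'v/c²) successively, working outward toward the Local Group.
Start: velocity of the receding galaxy relative to the Local Group = 0.3040c.
Compose with the supernova ejecta shell (u' = 0.957 in the receding galaxy frame): u_1 = (0.957 + 0.304) / (1 + 0.957·0.304) = 1.2610/1.2909 = 0.9768.
Compose with the clump (u' = -0.859 in the supernova ejecta shell frame): u_2 = (-0.859 + 0.977) / (1 + (-0.859)·0.977) = 0.1178/0.1609 = 0.7322.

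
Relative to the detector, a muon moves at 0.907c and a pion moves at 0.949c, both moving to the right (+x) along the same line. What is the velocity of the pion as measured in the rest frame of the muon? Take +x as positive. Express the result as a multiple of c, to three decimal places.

+0.302c

β_A = 0.907, β_B = 0.949.
Transform to A's frame with the inverse velocity-addition law: u' = (u − v)/(1 − uv/c²), taking u = β_B and v = β_A.
u' = (0.949 − 0.907) / (1 − (0.907)(0.949)) = 0.0420/0.1393 = 0.3016.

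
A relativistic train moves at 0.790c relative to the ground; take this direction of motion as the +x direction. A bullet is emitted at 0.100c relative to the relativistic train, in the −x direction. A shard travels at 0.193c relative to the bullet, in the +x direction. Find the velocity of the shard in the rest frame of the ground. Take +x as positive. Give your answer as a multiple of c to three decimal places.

+0.823c

Apply u = (u' + v)/(1 + u'v/c²) successively, working outward toward the ground.
Start: velocity of the relativistic train relative to the ground = 0.7900c.
Compose with the bullet (u' = -0.100 in the relativistic train frame): u_1 = (-0.100 + 0.790) / (1 + (-0.100)·0.790) = 0.6900/0.9210 = 0.7492.
Compose with the shard (u' = 0.193 in the bullet frame): u_2 = (0.193 + 0.749) / (1 + 0.193·0.749) = 0.9422/1.1446 = 0.8232.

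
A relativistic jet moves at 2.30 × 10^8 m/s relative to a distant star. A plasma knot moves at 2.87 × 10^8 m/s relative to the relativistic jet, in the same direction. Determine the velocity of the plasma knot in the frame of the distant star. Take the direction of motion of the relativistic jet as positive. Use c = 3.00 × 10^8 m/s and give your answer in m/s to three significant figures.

2.98 × 10^8 m/s

In units of c (dividing by 3.00 × 10^8 m/s): v = 0.767, u' = 0.957.
u = (u' + v)/(1 + u'v/c²):
u = (0.957 + 0.767) / (1 + 0.957·0.767) = 1.7233/1.7334 = 0.9942
(Galilean addition would give +1.723c, exceeding c.)
Converting back: u = 0.9942 × 3.00 × 10^8 m/s.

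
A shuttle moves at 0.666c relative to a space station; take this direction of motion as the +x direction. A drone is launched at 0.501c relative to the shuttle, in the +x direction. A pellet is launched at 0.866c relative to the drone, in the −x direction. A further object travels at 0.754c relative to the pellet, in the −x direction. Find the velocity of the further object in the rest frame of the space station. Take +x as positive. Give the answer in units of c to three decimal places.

Apply u = (u' + v)/(1 + u'v/c²) successively, working outward toward the space station.
Start: velocity of the shuttle relative to the space station = 0.6660c.
Compose with the drone (u' = 0.501 in the shuttle frame): u_1 = (0.501 + 0.666) / (1 + 0.501·0.666) = 1.1670/1.3337 = 0.8750.
Compose with the pellet (u' = -0.866 in the drone frame): u_2 = (-0.866 + 0.875) / (1 + (-0.866)·0.875) = 0.0090/0.2422 = 0.0373.
Compose with the further object (u' = -0.754 in the pellet frame): u_3 = (-0.754 + 0.037) / (1 + (-0.754)·0.037) = -0.7167/0.9719 = -0.7374.

-0.737c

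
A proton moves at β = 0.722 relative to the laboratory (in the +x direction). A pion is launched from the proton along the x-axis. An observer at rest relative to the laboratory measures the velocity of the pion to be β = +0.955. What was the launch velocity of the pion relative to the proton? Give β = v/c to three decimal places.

Invert the composition law: u' = (u − v)/(1 − uv/c²).
u' = (0.955 − 0.722) / (1 − (0.955)(0.722)) = 0.2330/0.3105 = 0.7504.

β = +0.750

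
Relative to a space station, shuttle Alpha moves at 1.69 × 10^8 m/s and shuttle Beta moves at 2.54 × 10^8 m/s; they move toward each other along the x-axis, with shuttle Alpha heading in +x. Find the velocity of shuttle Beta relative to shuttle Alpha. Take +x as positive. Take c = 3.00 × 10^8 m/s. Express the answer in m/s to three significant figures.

-2.86 × 10^8 m/s

β_A = 0.563, β_B = -0.847 (dividing each by c = 3.00 × 10^8 m/s).
Transform to A's frame with the inverse velocity-addition law: u' = (u − v)/(1 − uv/c²), taking u = β_B and v = β_A.
u' = (-0.847 − 0.563) / (1 − (0.563)(-0.847)) = -1.4100/1.4770 = -0.9547.
u' = -0.9547 × 3.00 × 10^8 m/s.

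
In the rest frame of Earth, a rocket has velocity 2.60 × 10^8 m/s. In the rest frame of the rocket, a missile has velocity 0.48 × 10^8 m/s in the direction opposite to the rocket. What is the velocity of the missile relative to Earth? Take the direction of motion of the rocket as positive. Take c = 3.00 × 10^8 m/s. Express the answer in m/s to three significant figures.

In units of c (dividing by 3.00 × 10^8 m/s): v = 0.867, u' = -0.160.
u = (u' + v)/(1 + u'v/c²):
u = (-0.160 + 0.867) / (1 + (-0.160)·0.867) = 0.7067/0.8613 = 0.8204
Converting back: u = 0.8204 × 3.00 × 10^8 m/s.

+2.46 × 10^8 m/s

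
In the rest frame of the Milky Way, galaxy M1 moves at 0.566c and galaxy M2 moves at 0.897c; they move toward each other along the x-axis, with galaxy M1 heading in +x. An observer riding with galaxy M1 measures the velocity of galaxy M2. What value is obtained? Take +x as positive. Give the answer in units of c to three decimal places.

β_A = 0.566, β_B = -0.897.
Transform to A's frame with the inverse velocity-addition law: u' = (u − v)/(1 − uv/c²), taking u = β_B and v = β_A.
u' = (-0.897 − 0.566) / (1 − (0.566)(-0.897)) = -1.4630/1.5077 = -0.9704.

-0.970c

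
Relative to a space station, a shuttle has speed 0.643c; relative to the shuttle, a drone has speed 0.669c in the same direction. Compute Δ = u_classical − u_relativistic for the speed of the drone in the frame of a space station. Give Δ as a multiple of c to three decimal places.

Galilean: u_cl = 0.669 + 0.643 = 1.3120.
Relativistic: u_rel = (0.669 + 0.643) / (1 + 0.669·0.643) = 1.3120/1.4302 = 0.9174.
Δ = 1.3120 − 0.9174 = 0.3946.
(The classical prediction exceeds c; the relativistic result does not.)

Δ = 0.395c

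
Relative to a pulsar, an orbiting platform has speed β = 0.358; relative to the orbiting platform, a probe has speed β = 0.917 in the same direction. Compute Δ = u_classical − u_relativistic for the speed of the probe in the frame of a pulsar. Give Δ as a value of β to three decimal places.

Δ = 0.315

Galilean: u_cl = 0.917 + 0.358 = 1.2750.
Relativistic: u_rel = (0.917 + 0.358) / (1 + 0.917·0.358) = 1.2750/1.3283 = 0.9599.
Δ = 1.2750 − 0.9599 = 0.3151.
(The classical prediction exceeds c; the relativistic result does not.)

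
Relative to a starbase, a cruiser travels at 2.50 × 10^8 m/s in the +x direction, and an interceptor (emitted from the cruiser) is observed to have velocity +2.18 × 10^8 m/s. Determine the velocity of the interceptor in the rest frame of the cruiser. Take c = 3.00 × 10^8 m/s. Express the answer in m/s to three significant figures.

v = 0.833c, u = 0.727c.
Invert the composition law: u' = (u − v)/(1 − uv/c²).
u' = (0.727 − 0.833) / (1 − (0.727)(0.833)) = -0.1067/0.3944 = -0.2704.
u' = -0.2704 × 3.00 × 10^8 m/s.

-8.11 × 10^7 m/s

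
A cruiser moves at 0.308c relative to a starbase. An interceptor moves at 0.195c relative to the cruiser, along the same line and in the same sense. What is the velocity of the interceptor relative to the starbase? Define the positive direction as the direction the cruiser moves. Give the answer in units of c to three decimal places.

With v = 0.308 and u' = 0.195 (in units of c),
u = (u' + v)/(1 + u'v/c²):
u = (0.195 + 0.308) / (1 + 0.195·0.308) = 0.5030/1.0601 = 0.4745

0.475c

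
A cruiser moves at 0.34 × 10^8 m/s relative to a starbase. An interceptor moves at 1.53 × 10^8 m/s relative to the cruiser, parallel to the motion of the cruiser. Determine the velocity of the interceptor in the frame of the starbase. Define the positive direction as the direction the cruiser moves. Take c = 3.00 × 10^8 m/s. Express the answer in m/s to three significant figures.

In units of c (dividing by 3.00 × 10^8 m/s): v = 0.113, u' = 0.510.
u = (u' + v)/(1 + u'v/c²):
u = (0.510 + 0.113) / (1 + 0.510·0.113) = 0.6233/1.0578 = 0.5893
Converting back: u = 0.5893 × 3.00 × 10^8 m/s.

1.77 × 10^8 m/s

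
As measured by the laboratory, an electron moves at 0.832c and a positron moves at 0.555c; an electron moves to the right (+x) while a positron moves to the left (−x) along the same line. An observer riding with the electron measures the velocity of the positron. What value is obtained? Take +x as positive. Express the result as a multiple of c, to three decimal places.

-0.949c

β_A = 0.832, β_B = -0.555.
Transform to A's frame with the inverse velocity-addition law: u' = (u − v)/(1 − uv/c²), taking u = β_B and v = β_A.
u' = (-0.555 − 0.832) / (1 − (0.832)(-0.555)) = -1.3870/1.4618 = -0.9489.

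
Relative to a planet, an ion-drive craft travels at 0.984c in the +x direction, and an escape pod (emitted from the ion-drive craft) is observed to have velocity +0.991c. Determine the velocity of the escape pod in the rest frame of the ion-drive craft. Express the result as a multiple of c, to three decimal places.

Invert the composition law: u' = (u − v)/(1 − uv/c²).
u' = (0.991 − 0.984) / (1 − (0.991)(0.984)) = 0.0070/0.0249 = 0.2816.

+0.282c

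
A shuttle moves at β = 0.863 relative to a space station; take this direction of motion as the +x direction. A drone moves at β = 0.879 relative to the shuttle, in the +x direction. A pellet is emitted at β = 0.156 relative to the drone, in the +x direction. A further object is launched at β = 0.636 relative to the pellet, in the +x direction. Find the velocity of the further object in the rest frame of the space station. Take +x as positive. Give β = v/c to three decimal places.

Apply u = (u' + v)/(1 + u'v/c²) successively, working outward toward the space station.
Start: velocity of the shuttle relative to the space station = 0.8630c.
Compose with the drone (u' = 0.879 in the shuttle frame): u_1 = (0.879 + 0.863) / (1 + 0.879·0.863) = 1.7420/1.7586 = 0.9906.
Compose with the pellet (u' = 0.156 in the drone frame): u_2 = (0.156 + 0.991) / (1 + 0.156·0.991) = 1.1466/1.1545 = 0.9931.
Compose with the further object (u' = 0.636 in the pellet frame): u_3 = (0.636 + 0.993) / (1 + 0.636·0.993) = 1.6291/1.6316 = 0.9985.

β = 0.998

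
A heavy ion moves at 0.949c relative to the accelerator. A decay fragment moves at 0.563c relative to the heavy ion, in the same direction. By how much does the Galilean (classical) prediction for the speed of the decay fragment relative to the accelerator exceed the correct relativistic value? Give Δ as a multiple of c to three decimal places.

Galilean: u_cl = 0.563 + 0.949 = 1.5120.
Relativistic: u_rel = (0.563 + 0.949) / (1 + 0.563·0.949) = 1.5120/1.5343 = 0.9855.
Δ = 1.5120 − 0.9855 = 0.5265.
(The classical prediction exceeds c; the relativistic result does not.)

Δ = 0.527c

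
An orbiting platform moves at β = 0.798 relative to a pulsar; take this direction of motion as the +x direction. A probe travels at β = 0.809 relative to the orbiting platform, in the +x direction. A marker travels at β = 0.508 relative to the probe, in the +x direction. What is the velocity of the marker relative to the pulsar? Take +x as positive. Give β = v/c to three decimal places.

β = 0.992

Apply u = (u' + v)/(1 + u'v/c²) successively, working outward toward the pulsar.
Start: velocity of the orbiting platform relative to the pulsar = 0.7980c.
Compose with the probe (u' = 0.809 in the orbiting platform frame): u_1 = (0.809 + 0.798) / (1 + 0.809·0.798) = 1.6070/1.6456 = 0.9766.
Compose with the marker (u' = 0.508 in the probe frame): u_2 = (0.508 + 0.977) / (1 + 0.508·0.977) = 1.4846/1.4961 = 0.9923.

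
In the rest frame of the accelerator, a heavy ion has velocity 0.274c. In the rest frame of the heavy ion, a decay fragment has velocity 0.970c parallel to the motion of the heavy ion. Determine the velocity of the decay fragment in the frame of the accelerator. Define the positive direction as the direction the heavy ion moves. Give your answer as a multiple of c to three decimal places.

0.983c

With v = 0.274 and u' = 0.970 (in units of c),
u = (u' + v)/(1 + u'v/c²):
u = (0.970 + 0.274) / (1 + 0.970·0.274) = 1.2440/1.2658 = 0.9828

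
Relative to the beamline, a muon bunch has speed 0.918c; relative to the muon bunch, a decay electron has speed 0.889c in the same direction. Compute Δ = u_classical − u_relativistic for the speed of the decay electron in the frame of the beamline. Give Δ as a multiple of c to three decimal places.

Δ = 0.812c

Galilean: u_cl = 0.889 + 0.918 = 1.8070.
Relativistic: u_rel = (0.889 + 0.918) / (1 + 0.889·0.918) = 1.8070/1.8161 = 0.9950.
Δ = 1.8070 − 0.9950 = 0.8120.
(The classical prediction exceeds c; the relativistic result does not.)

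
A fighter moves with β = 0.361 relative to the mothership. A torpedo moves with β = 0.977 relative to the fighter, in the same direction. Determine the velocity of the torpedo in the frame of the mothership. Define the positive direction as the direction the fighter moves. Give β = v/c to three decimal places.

β = 0.989

With v = 0.361 and u' = 0.977 (in units of c),
u = (u' + v)/(1 + u'v/c²):
u = (0.977 + 0.361) / (1 + 0.977·0.361) = 1.3380/1.3527 = 0.9891
(Galilean addition would give +1.338c, exceeding c.)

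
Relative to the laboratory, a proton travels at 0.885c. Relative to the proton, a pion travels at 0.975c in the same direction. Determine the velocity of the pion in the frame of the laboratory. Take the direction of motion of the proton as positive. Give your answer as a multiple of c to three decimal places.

With v = 0.885 and u' = 0.975 (in units of c),
u = (u' + v)/(1 + u'v/c²):
u = (0.975 + 0.885) / (1 + 0.975·0.885) = 1.8600/1.8629 = 0.9985
(Galilean addition would give +1.860c, exceeding c.)

0.998c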